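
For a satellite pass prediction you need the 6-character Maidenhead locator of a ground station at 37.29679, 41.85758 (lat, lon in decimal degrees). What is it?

Shift to the Maidenhead origin (180°W, 90°S): lon 221.8576, lat 127.2968.
Field: lon ⌊221.8576/20⌋ = 11 → L; lat ⌊127.2968/10⌋ = 12 → M.
Square: lon ⌊1.8576/2⌋ = 0; lat ⌊7.2968/1⌋ = 7.
Subsquare: lon ⌊1.8576/0.0833333⌋ = 22 → w; lat ⌊0.2968/0.0416667⌋ = 7 → h.

LM07wh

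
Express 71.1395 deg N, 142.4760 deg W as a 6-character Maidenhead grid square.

BQ81sd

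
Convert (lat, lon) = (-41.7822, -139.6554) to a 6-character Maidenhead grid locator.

CE08ef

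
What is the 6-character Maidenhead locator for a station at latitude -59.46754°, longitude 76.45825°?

MD80fm

Shift to the Maidenhead origin (180°W, 90°S): lon 256.4583, lat 30.5325.
Field (20°×10°, letters A–R): 256.4583/20 → 12 → M, 30.5325/10 → 3 → D; chars MD.
Square (2°×1°, digits 0–9): 16.4583/2 → 8, 0.5325/1 → 0; chars 80.
Subsquare (5′×2.5′, letters a–x): 0.4583/0.0833333 → 5 → f, 0.5325/0.0416667 → 12 → m; chars fm.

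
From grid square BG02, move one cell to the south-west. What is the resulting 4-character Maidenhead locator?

Longitude square 0; −1 → -1, wraps to 9, carry into field.
Longitude field B = 1; −1 → 0 = A.
Latitude square 2; −1 → 1.

AG91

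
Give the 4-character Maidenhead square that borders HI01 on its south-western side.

GI90

Longitude square 0; −1 → -1, wraps to 9, carry into field.
Longitude field H = 7; −1 → 6 = G.
Latitude square 1; −1 → 0.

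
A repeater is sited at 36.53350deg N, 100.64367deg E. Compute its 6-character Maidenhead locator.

OM06hm

Shift to the Maidenhead origin (180°W, 90°S): lon 280.6437, lat 126.5335.
Field: 280.6437/20 → 14 → O, 126.5335/10 → 12 → M; chars OM.
Square: 0.6437/2 → 0, 6.5335/1 → 6; chars 06.
Subsquare: 0.6437/0.0833333 → 7 → h, 0.5335/0.0416667 → 12 → m; chars hm.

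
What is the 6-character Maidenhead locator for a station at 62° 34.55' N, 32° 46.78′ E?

KP62jn

Add 180° to longitude and 90° to latitude: 212.7797, 152.5758.
Field: lon ⌊212.7797/20⌋ = 10 → K; lat ⌊152.5758/10⌋ = 15 → P.
Square: lon ⌊12.7797/2⌋ = 6; lat ⌊2.5758/1⌋ = 2.
Subsquare: lon ⌊0.7797/0.0833333⌋ = 9 → j; lat ⌊0.5758/0.0416667⌋ = 13 → n.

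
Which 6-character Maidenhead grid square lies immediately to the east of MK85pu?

MK85qu

Longitude subsquare p = 15; +1 → 16 = q.
The latitude characters are unchanged.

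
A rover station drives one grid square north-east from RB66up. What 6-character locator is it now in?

Longitude subsquare u = 20; +1 → 21 = v.
Latitude subsquare p = 15; +1 → 16 = q.

RB66vq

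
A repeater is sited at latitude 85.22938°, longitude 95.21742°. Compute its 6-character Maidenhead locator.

Shift to the Maidenhead origin (180°W, 90°S): lon 275.2174, lat 175.2294.
Field: lon ⌊275.2174/20⌋ = 13 → N; lat ⌊175.2294/10⌋ = 17 → R.
Square: lon ⌊15.2174/2⌋ = 7; lat ⌊5.2294/1⌋ = 5.
Subsquare: lon ⌊1.2174/0.0833333⌋ = 14 → o; lat ⌊0.2294/0.0416667⌋ = 5 → f.

NR75of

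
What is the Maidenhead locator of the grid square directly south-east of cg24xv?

CG34au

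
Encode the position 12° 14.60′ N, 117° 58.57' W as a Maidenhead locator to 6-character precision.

DK12af

Shift to the Maidenhead origin (180°W, 90°S): lon 62.0238, lat 102.2433.
Field: 62.0238/20 → 3 → D, 102.2433/10 → 10 → K; chars DK.
Square: 2.0238/2 → 1, 2.2433/1 → 2; chars 12.
Subsquare: 0.0238/0.0833333 → 0 → a, 0.2433/0.0416667 → 5 → f; chars af.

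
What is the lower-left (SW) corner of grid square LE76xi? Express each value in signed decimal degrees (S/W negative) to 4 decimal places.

-43.6667, 55.9167

Field L=11, E=4: +11·20° lon, +4·10° lat → SW at lon 40°, lat -50°.
Square 7, 6: +7·2° lon, +6·1° lat → SW at lon 54°, lat -44°.
Subsquare x=23, i=8: +23·0.0833333° lon, +8·0.0416667° lat → SW at lon 55.9167°, lat -43.6667°.
latitude -43.6667, longitude 55.9167.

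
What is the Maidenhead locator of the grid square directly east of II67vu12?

II67vu22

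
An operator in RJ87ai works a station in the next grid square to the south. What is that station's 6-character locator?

Latitude subsquare i = 8; −1 → 7 = h.
The longitude characters are unchanged.

RJ87ah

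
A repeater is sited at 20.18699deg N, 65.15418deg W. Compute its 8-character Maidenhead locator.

FL70ke14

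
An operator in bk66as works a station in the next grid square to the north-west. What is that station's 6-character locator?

BK56xt

Longitude subsquare a = 0; −1 → -1, wraps to 23 = x, carry into square.
Longitude square 6; −1 → 5.
Latitude subsquare s = 18; +1 → 19 = t.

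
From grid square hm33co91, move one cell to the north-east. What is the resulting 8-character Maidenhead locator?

HM33do02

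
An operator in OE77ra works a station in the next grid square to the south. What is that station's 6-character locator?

OE76rx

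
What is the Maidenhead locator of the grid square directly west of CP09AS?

BP99xs

Longitude subsquare a = 0; −1 → -1, wraps to 23 = x, carry into square.
Longitude square 0; −1 → -1, wraps to 9, carry into field.
Longitude field C = 2; −1 → 1 = B.
The latitude characters are unchanged.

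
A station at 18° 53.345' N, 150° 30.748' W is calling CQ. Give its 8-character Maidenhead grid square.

Offset from 180°W / 90°S: lon 29.48753°, lat 108.88908°.
Field: 29.48753/20 → 1 → B, 108.88908/10 → 10 → K; chars BK.
Square: 9.48753/2 → 4, 8.88908/1 → 8; chars 48.
Subsquare: 1.48753/0.0833333 → 17 → r, 0.88908/0.0416667 → 21 → v; chars rv.
Extended square: 0.07087/0.00833333 → 8, 0.01408/0.00416667 → 3; chars 83.

BK48rv83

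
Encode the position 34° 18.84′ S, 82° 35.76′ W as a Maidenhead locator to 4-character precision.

EF85

Offset from 180°W / 90°S: lon 97.40°, lat 55.69°.
Field: 97.40/20 → 4 → E, 55.69/10 → 5 → F; chars EF.
Square: 17.40/2 → 8, 5.69/1 → 5; chars 85.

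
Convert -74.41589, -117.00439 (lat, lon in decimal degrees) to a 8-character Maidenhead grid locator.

Add 180° to longitude and 90° to latitude: 62.99561, 15.58411.
Field (20°×10°, letters A–R): 62.99561/20 → 3 → D, 15.58411/10 → 1 → B; chars DB.
Square (2°×1°, digits 0–9): 2.99561/2 → 1, 5.58411/1 → 5; chars 15.
Subsquare (5′×2.5′, letters a–x): 0.99561/0.0833333 → 11 → l, 0.58411/0.0416667 → 14 → o; chars lo.
Extended square (30″×15″, digits 0–9): 0.07894/0.00833333 → 9, 0.00078/0.00416667 → 0; chars 90.

DB15lo90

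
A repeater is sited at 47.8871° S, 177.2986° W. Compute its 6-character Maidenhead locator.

Shift to the Maidenhead origin (180°W, 90°S): lon 2.7014, lat 42.1129.
Field: lon ⌊2.7014/20⌋ = 0 → A; lat ⌊42.1129/10⌋ = 4 → E.
Square: lon ⌊2.7014/2⌋ = 1; lat ⌊2.1129/1⌋ = 2.
Subsquare: lon ⌊0.7014/0.0833333⌋ = 8 → i; lat ⌊0.1129/0.0416667⌋ = 2 → c.

AE12ic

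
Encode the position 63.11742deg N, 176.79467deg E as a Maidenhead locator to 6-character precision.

RP83jc

Shift to the Maidenhead origin (180°W, 90°S): lon 356.7947, lat 153.1174.
Field: lon ⌊356.7947/20⌋ = 17 → R; lat ⌊153.1174/10⌋ = 15 → P.
Square: lon ⌊16.7947/2⌋ = 8; lat ⌊3.1174/1⌋ = 3.
Subsquare: lon ⌊0.7947/0.0833333⌋ = 9 → j; lat ⌊0.1174/0.0416667⌋ = 2 → c.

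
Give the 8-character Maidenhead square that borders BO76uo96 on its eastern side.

Longitude extended square 9; +1 → 10, wraps to 0, carry into subsquare.
Longitude subsquare u = 20; +1 → 21 = v.
The latitude characters are unchanged.

BO76vo06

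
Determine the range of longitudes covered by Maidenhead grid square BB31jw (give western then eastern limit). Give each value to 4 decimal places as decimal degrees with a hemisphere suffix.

Field B=1, B=1: +1·20° lon, +1·10° lat → SW at lon -160°, lat -80°.
Square 3, 1: +3·2° lon, +1·1° lat → SW at lon -154°, lat -79°.
Subsquare j=9, w=22: +9·0.0833333° lon, +22·0.0416667° lat → SW at lon -153.25°, lat -78.0833°.
Cell spans 0.0833333° lon × 0.0416667° lat.
west 153.2500° W, east 153.1667° W.

153.2500° W, 153.1667° W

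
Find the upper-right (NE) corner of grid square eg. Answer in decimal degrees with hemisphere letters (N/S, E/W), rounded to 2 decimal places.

20.00° S, 80.00° W

Field E=4, G=6: +4·20° lon, +6·10° lat → SW at lon -100°, lat -30°.
Cell spans 20° lon × 10° lat. NE corner is SW corner plus one full cell.
latitude 20.00° S, longitude 80.00° W.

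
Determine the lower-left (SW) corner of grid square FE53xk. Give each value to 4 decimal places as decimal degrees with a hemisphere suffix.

Field F=5, E=4: +5·20° lon, +4·10° lat → SW at lon -80°, lat -50°.
Square 5, 3: +5·2° lon, +3·1° lat → SW at lon -70°, lat -47°.
Subsquare x=23, k=10: +23·0.0833333° lon, +10·0.0416667° lat → SW at lon -68.0833°, lat -46.5833°.
latitude 46.5833° S, longitude 68.0833° W.

46.5833° S, 68.0833° W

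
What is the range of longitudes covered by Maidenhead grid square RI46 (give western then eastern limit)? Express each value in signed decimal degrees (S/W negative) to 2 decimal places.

168.00, 170.00

Field R=17, I=8: +17·20° lon, +8·10° lat → SW at lon 160°, lat -10°.
Square 4, 6: +4·2° lon, +6·1° lat → SW at lon 168°, lat -4°.
Cell spans 2° lon × 1° lat.
west 168.00, east 170.00.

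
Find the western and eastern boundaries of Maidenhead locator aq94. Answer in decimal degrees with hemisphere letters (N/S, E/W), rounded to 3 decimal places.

Field A=0, Q=16: +0·20° lon, +16·10° lat → SW at lon -180°, lat 70°.
Square 9, 4: +9·2° lon, +4·1° lat → SW at lon -162°, lat 74°.
Cell spans 2° lon × 1° lat.
west 162.000° W, east 160.000° W.

162.000° W, 160.000° W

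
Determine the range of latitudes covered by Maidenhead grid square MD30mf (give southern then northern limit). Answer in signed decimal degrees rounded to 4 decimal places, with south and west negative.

Field M=12, D=3: +12·20° lon, +3·10° lat → SW at lon 60°, lat -60°.
Square 3, 0: +3·2° lon, +0·1° lat → SW at lon 66°, lat -60°.
Subsquare m=12, f=5: +12·0.0833333° lon, +5·0.0416667° lat → SW at lon 67°, lat -59.7917°.
Cell spans 0.0833333° lon × 0.0416667° lat.
south -59.7917, north -59.7500.

-59.7917, -59.7500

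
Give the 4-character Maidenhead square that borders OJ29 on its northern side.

Latitude square 9; +1 → 10, wraps to 0, carry into field.
Latitude field J = 9; +1 → 10 = K.
The longitude characters are unchanged.

OK20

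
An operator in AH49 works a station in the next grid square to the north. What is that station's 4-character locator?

Latitude square 9; +1 → 10, wraps to 0, carry into field.
Latitude field H = 7; +1 → 8 = I.
The longitude characters are unchanged.

AI40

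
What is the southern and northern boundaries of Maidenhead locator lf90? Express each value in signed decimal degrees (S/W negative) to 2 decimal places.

-40.00, -39.00

Field L=11, F=5: +11·20° lon, +5·10° lat → SW at lon 40°, lat -40°.
Square 9, 0: +9·2° lon, +0·1° lat → SW at lon 58°, lat -40°.
Cell spans 2° lon × 1° lat.
south -40.00, north -39.00.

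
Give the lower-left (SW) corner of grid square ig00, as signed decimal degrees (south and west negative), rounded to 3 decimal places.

Field I=8, G=6: +8·20° lon, +6·10° lat → SW at lon -20°, lat -30°.
Square 0, 0: +0·2° lon, +0·1° lat → SW at lon -20°, lat -30°.
latitude -30.000, longitude -20.000.

-30.000, -20.000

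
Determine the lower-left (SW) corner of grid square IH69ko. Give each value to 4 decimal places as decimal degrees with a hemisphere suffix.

10.4167° S, 7.1667° W

Field I=8, H=7: +8·20° lon, +7·10° lat → SW at lon -20°, lat -20°.
Square 6, 9: +6·2° lon, +9·1° lat → SW at lon -8°, lat -11°.
Subsquare k=10, o=14: +10·0.0833333° lon, +14·0.0416667° lat → SW at lon -7.16667°, lat -10.4167°.
latitude 10.4167° S, longitude 7.1667° W.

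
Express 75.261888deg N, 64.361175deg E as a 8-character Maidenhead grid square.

Offset from 180°W / 90°S: lon 244.36118°, lat 165.26189°.
Field: lon ⌊244.36118/20⌋ = 12 → M; lat ⌊165.26189/10⌋ = 16 → Q.
Square: lon ⌊4.36118/2⌋ = 2; lat ⌊5.26189/1⌋ = 5.
Subsquare: lon ⌊0.36118/0.0833333⌋ = 4 → e; lat ⌊0.26189/0.0416667⌋ = 6 → g.
Extended square: lon ⌊0.02784/0.00833333⌋ = 3; lat ⌊0.01189/0.00416667⌋ = 2.

MQ25eg32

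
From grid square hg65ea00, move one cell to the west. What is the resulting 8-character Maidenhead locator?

Longitude extended square 0; −1 → -1, wraps to 9, carry into subsquare.
Longitude subsquare e = 4; −1 → 3 = d.
The latitude characters are unchanged.

HG65da90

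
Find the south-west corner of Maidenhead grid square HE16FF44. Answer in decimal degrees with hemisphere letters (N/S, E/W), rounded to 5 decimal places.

43.77500° S, 37.55000° W

Field H=7, E=4: +7·20° lon, +4·10° lat → SW at lon -40°, lat -50°.
Square 1, 6: +1·2° lon, +6·1° lat → SW at lon -38°, lat -44°.
Subsquare f=5, f=5: +5·0.0833333° lon, +5·0.0416667° lat → SW at lon -37.5833°, lat -43.7917°.
Extended square 4, 4: +4·0.00833333° lon, +4·0.00416667° lat → SW at lon -37.55°, lat -43.775°.
latitude 43.77500° S, longitude 37.55000° W.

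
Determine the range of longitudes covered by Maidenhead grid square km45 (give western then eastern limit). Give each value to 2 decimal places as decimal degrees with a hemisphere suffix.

Field K=10, M=12: +10·20° lon, +12·10° lat → SW at lon 20°, lat 30°.
Square 4, 5: +4·2° lon, +5·1° lat → SW at lon 28°, lat 35°.
Cell spans 2° lon × 1° lat.
west 28.00° E, east 30.00° E.

28.00° E, 30.00° E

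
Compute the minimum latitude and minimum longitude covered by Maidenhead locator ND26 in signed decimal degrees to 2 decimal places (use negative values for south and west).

-54.00, 84.00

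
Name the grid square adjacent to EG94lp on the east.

Longitude subsquare l = 11; +1 → 12 = m.
The latitude characters are unchanged.

EG94mp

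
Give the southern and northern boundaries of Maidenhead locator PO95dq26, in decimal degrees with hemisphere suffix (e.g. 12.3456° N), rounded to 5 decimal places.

55.69167° N, 55.69583° N

Field P=15, O=14: +15·20° lon, +14·10° lat → SW at lon 120°, lat 50°.
Square 9, 5: +9·2° lon, +5·1° lat → SW at lon 138°, lat 55°.
Subsquare d=3, q=16: +3·0.0833333° lon, +16·0.0416667° lat → SW at lon 138.25°, lat 55.6667°.
Extended square 2, 6: +2·0.00833333° lon, +6·0.00416667° lat → SW at lon 138.267°, lat 55.6917°.
Cell spans 0.00833333° lon × 0.00416667° lat.
south 55.69167° N, north 55.69583° N.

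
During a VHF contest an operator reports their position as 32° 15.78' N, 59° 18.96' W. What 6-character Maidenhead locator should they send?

GM02ig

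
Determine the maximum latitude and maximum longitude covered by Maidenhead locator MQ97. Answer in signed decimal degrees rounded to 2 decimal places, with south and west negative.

Field M=12, Q=16: +12·20° lon, +16·10° lat → SW at lon 60°, lat 70°.
Square 9, 7: +9·2° lon, +7·1° lat → SW at lon 78°, lat 77°.
Cell spans 2° lon × 1° lat. NE corner is SW corner plus one full cell.
latitude 78.00, longitude 80.00.

78.00, 80.00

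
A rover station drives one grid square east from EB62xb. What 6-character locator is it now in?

Longitude subsquare x = 23; +1 → 24, wraps to 0 = a, carry into square.
Longitude square 6; +1 → 7.
The latitude characters are unchanged.

EB72ab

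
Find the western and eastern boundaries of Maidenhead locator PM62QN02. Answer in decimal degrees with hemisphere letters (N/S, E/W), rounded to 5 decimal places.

133.33333° E, 133.34167° E

Field P=15, M=12: +15·20° lon, +12·10° lat → SW at lon 120°, lat 30°.
Square 6, 2: +6·2° lon, +2·1° lat → SW at lon 132°, lat 32°.
Subsquare q=16, n=13: +16·0.0833333° lon, +13·0.0416667° lat → SW at lon 133.333°, lat 32.5417°.
Extended square 0, 2: +0·0.00833333° lon, +2·0.00416667° lat → SW at lon 133.333°, lat 32.55°.
Cell spans 0.00833333° lon × 0.00416667° lat.
west 133.33333° E, east 133.34167° E.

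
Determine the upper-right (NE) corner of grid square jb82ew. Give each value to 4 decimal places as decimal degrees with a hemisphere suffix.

Field J=9, B=1: +9·20° lon, +1·10° lat → SW at lon 0°, lat -80°.
Square 8, 2: +8·2° lon, +2·1° lat → SW at lon 16°, lat -78°.
Subsquare e=4, w=22: +4·0.0833333° lon, +22·0.0416667° lat → SW at lon 16.3333°, lat -77.0833°.
Cell spans 0.0833333° lon × 0.0416667° lat. NE corner is SW corner plus one full cell.
latitude 77.0417° S, longitude 16.4167° E.

77.0417° S, 16.4167° E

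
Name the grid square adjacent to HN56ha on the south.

Latitude subsquare a = 0; −1 → -1, wraps to 23 = x, carry into square.
Latitude square 6; −1 → 5.
The longitude characters are unchanged.

HN55hx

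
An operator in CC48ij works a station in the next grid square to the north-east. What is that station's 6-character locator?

Longitude subsquare i = 8; +1 → 9 = j.
Latitude subsquare j = 9; +1 → 10 = k.

CC48jk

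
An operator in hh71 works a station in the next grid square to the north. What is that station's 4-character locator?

Latitude square 1; +1 → 2.
The longitude characters are unchanged.

HH72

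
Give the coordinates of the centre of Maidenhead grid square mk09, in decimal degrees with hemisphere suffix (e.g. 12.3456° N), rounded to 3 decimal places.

Field M=12, K=10: +12·20° lon, +10·10° lat → SW at lon 60°, lat 10°.
Square 0, 9: +0·2° lon, +9·1° lat → SW at lon 60°, lat 19°.
Cell spans 2° lon × 1° lat. Centre is SW corner plus half of each.
latitude 19.500° N, longitude 61.000° E.

19.500° N, 61.000° E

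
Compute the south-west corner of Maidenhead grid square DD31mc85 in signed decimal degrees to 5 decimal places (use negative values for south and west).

-58.89583, -112.93333

Field D=3, D=3: +3·20° lon, +3·10° lat → SW at lon -120°, lat -60°.
Square 3, 1: +3·2° lon, +1·1° lat → SW at lon -114°, lat -59°.
Subsquare m=12, c=2: +12·0.0833333° lon, +2·0.0416667° lat → SW at lon -113°, lat -58.9167°.
Extended square 8, 5: +8·0.00833333° lon, +5·0.00416667° lat → SW at lon -112.933°, lat -58.8958°.
latitude -58.89583, longitude -112.93333.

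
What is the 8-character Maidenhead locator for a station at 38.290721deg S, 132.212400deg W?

CF31vr40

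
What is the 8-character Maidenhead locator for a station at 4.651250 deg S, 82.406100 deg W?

EI85ti13

Shift to the Maidenhead origin (180°W, 90°S): lon 97.59390, lat 85.34875.
Field: lon ⌊97.59390/20⌋ = 4 → E; lat ⌊85.34875/10⌋ = 8 → I.
Square: lon ⌊17.59390/2⌋ = 8; lat ⌊5.34875/1⌋ = 5.
Subsquare: lon ⌊1.59390/0.0833333⌋ = 19 → t; lat ⌊0.34875/0.0416667⌋ = 8 → i.
Extended square: lon ⌊0.01057/0.00833333⌋ = 1; lat ⌊0.01542/0.00416667⌋ = 3.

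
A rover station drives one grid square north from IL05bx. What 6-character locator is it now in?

Latitude subsquare x = 23; +1 → 24, wraps to 0 = a, carry into square.
Latitude square 5; +1 → 6.
The longitude characters are unchanged.

IL06ba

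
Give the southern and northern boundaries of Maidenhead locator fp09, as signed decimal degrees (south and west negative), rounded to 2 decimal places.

Field F=5, P=15: +5·20° lon, +15·10° lat → SW at lon -80°, lat 60°.
Square 0, 9: +0·2° lon, +9·1° lat → SW at lon -80°, lat 69°.
Cell spans 2° lon × 1° lat.
south 69.00, north 70.00.

69.00, 70.00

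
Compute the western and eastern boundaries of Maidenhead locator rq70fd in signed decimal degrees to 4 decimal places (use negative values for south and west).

Field R=17, Q=16: +17·20° lon, +16·10° lat → SW at lon 160°, lat 70°.
Square 7, 0: +7·2° lon, +0·1° lat → SW at lon 174°, lat 70°.
Subsquare f=5, d=3: +5·0.0833333° lon, +3·0.0416667° lat → SW at lon 174.417°, lat 70.125°.
Cell spans 0.0833333° lon × 0.0416667° lat.
west 174.4167, east 174.5000.

174.4167, 174.5000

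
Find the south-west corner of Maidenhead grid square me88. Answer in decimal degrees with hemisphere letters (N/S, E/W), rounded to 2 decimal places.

42.00° S, 76.00° E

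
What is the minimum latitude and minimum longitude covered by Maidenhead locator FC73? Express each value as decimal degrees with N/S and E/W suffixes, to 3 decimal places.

67.000° S, 66.000° W

Field F=5, C=2: +5·20° lon, +2·10° lat → SW at lon -80°, lat -70°.
Square 7, 3: +7·2° lon, +3·1° lat → SW at lon -66°, lat -67°.
latitude 67.000° S, longitude 66.000° W.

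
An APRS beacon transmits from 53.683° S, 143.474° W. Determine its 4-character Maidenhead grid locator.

Add 180° to longitude and 90° to latitude: 36.53, 36.32.
Field: lon ⌊36.53/20⌋ = 1 → B; lat ⌊36.32/10⌋ = 3 → D.
Square: lon ⌊16.53/2⌋ = 8; lat ⌊6.32/1⌋ = 6.

BD86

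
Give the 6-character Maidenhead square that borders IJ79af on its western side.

Longitude subsquare a = 0; −1 → -1, wraps to 23 = x, carry into square.
Longitude square 7; −1 → 6.
The latitude characters are unchanged.

IJ69xf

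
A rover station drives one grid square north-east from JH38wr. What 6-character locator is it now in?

JH38xs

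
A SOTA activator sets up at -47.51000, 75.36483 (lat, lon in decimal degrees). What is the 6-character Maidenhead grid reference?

ME72ql

Add 180° to longitude and 90° to latitude: 255.3648, 42.4900.
Field: 255.3648/20 → 12 → M, 42.4900/10 → 4 → E; chars ME.
Square: 15.3648/2 → 7, 2.4900/1 → 2; chars 72.
Subsquare: 1.3648/0.0833333 → 16 → q, 0.4900/0.0416667 → 11 → l; chars ql.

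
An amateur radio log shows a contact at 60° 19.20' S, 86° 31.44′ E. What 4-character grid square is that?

Add 180° to longitude and 90° to latitude: 266.52, 29.68.
Field: lon ⌊266.52/20⌋ = 13 → N; lat ⌊29.68/10⌋ = 2 → C.
Square: lon ⌊6.52/2⌋ = 3; lat ⌊9.68/1⌋ = 9.

NC39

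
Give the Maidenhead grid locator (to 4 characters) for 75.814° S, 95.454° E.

NB74

Offset from 180°W / 90°S: lon 275.45°, lat 14.19°.
Field: 275.45/20 → 13 → N, 14.19/10 → 1 → B; chars NB.
Square: 15.45/2 → 7, 4.19/1 → 4; chars 74.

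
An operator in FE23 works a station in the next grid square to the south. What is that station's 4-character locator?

FE22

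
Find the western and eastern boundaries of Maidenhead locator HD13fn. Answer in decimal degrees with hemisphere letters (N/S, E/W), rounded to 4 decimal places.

Field H=7, D=3: +7·20° lon, +3·10° lat → SW at lon -40°, lat -60°.
Square 1, 3: +1·2° lon, +3·1° lat → SW at lon -38°, lat -57°.
Subsquare f=5, n=13: +5·0.0833333° lon, +13·0.0416667° lat → SW at lon -37.5833°, lat -56.4583°.
Cell spans 0.0833333° lon × 0.0416667° lat.
west 37.5833° W, east 37.5000° W.

37.5833° W, 37.5000° W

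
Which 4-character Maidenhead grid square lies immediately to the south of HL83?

Latitude square 3; −1 → 2.
The longitude characters are unchanged.

HL82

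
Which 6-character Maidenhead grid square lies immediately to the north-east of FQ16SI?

FQ16tj

Longitude subsquare s = 18; +1 → 19 = t.
Latitude subsquare i = 8; +1 → 9 = j.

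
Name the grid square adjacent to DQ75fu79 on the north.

Latitude extended square 9; +1 → 10, wraps to 0, carry into subsquare.
Latitude subsquare u = 20; +1 → 21 = v.
The longitude characters are unchanged.

DQ75fv70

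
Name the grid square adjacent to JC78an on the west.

JC68xn

Longitude subsquare a = 0; −1 → -1, wraps to 23 = x, carry into square.
Longitude square 7; −1 → 6.
The latitude characters are unchanged.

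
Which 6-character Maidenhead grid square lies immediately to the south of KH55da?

KH54dx

Latitude subsquare a = 0; −1 → -1, wraps to 23 = x, carry into square.
Latitude square 5; −1 → 4.
The longitude characters are unchanged.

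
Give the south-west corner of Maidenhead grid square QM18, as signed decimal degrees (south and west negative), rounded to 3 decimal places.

Field Q=16, M=12: +16·20° lon, +12·10° lat → SW at lon 140°, lat 30°.
Square 1, 8: +1·2° lon, +8·1° lat → SW at lon 142°, lat 38°.
latitude 38.000, longitude 142.000.

38.000, 142.000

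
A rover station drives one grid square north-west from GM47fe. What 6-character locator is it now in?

Longitude subsquare f = 5; −1 → 4 = e.
Latitude subsquare e = 4; +1 → 5 = f.

GM47ef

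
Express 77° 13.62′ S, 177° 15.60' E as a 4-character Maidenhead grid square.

Add 180° to longitude and 90° to latitude: 357.26, 12.77.
Field: 357.26/20 → 17 → R, 12.77/10 → 1 → B; chars RB.
Square: 17.26/2 → 8, 2.77/1 → 2; chars 82.

RB82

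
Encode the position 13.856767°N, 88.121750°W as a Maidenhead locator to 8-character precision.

EK53wu55

Shift to the Maidenhead origin (180°W, 90°S): lon 91.87825, lat 103.85677.
Field (20°×10°, letters A–R): lon ⌊91.87825/20⌋ = 4 → E; lat ⌊103.85677/10⌋ = 10 → K.
Square (2°×1°, digits 0–9): lon ⌊11.87825/2⌋ = 5; lat ⌊3.85677/1⌋ = 3.
Subsquare (5′×2.5′, letters a–x): lon ⌊1.87825/0.0833333⌋ = 22 → w; lat ⌊0.85677/0.0416667⌋ = 20 → u.
Extended square (30″×15″, digits 0–9): lon ⌊0.04492/0.00833333⌋ = 5; lat ⌊0.02343/0.00416667⌋ = 5.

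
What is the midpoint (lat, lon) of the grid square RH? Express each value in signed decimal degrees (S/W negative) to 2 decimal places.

-15.00, 170.00

Field R=17, H=7: +17·20° lon, +7·10° lat → SW at lon 160°, lat -20°.
Cell spans 20° lon × 10° lat. Centre is SW corner plus half of each.
latitude -15.00, longitude 170.00.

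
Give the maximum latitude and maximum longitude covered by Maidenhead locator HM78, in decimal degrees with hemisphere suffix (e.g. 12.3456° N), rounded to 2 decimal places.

39.00° N, 24.00° W

Field H=7, M=12: +7·20° lon, +12·10° lat → SW at lon -40°, lat 30°.
Square 7, 8: +7·2° lon, +8·1° lat → SW at lon -26°, lat 38°.
Cell spans 2° lon × 1° lat. NE corner is SW corner plus one full cell.
latitude 39.00° N, longitude 24.00° W.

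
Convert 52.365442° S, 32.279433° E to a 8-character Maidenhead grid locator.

KD67dp32

Add 180° to longitude and 90° to latitude: 212.27943, 37.63456.
Field (20°×10°, letters A–R): 212.27943/20 → 10 → K, 37.63456/10 → 3 → D; chars KD.
Square (2°×1°, digits 0–9): 12.27943/2 → 6, 7.63456/1 → 7; chars 67.
Subsquare (5′×2.5′, letters a–x): 0.27943/0.0833333 → 3 → d, 0.63456/0.0416667 → 15 → p; chars dp.
Extended square (30″×15″, digits 0–9): 0.02943/0.00833333 → 3, 0.00956/0.00416667 → 2; chars 32.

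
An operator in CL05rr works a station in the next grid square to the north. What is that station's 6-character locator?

Latitude subsquare r = 17; +1 → 18 = s.
The longitude characters are unchanged.

CL05rs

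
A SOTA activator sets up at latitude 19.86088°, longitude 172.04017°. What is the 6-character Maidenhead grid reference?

Add 180° to longitude and 90° to latitude: 352.0402, 109.8609.
Field: lon ⌊352.0402/20⌋ = 17 → R; lat ⌊109.8609/10⌋ = 10 → K.
Square: lon ⌊12.0402/2⌋ = 6; lat ⌊9.8609/1⌋ = 9.
Subsquare: lon ⌊0.0402/0.0833333⌋ = 0 → a; lat ⌊0.8609/0.0416667⌋ = 20 → u.

RK69au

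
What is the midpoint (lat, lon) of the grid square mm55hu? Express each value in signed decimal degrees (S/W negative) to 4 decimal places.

Field M=12, M=12: +12·20° lon, +12·10° lat → SW at lon 60°, lat 30°.
Square 5, 5: +5·2° lon, +5·1° lat → SW at lon 70°, lat 35°.
Subsquare h=7, u=20: +7·0.0833333° lon, +20·0.0416667° lat → SW at lon 70.5833°, lat 35.8333°.
Cell spans 0.0833333° lon × 0.0416667° lat. Centre is SW corner plus half of each.
latitude 35.8542, longitude 70.6250.

35.8542, 70.6250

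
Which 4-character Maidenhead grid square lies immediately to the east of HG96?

IG06

Longitude square 9; +1 → 10, wraps to 0, carry into field.
Longitude field H = 7; +1 → 8 = I.
The latitude characters are unchanged.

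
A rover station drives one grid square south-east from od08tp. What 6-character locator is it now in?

OD08uo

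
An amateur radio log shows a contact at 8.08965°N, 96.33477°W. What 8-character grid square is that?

EJ18tc91

Offset from 180°W / 90°S: lon 83.66523°, lat 98.08965°.
Field (20°×10°, letters A–R): lon ⌊83.66523/20⌋ = 4 → E; lat ⌊98.08965/10⌋ = 9 → J.
Square (2°×1°, digits 0–9): lon ⌊3.66523/2⌋ = 1; lat ⌊8.08965/1⌋ = 8.
Subsquare (5′×2.5′, letters a–x): lon ⌊1.66523/0.0833333⌋ = 19 → t; lat ⌊0.08965/0.0416667⌋ = 2 → c.
Extended square (30″×15″, digits 0–9): lon ⌊0.08190/0.00833333⌋ = 9; lat ⌊0.00632/0.00416667⌋ = 1.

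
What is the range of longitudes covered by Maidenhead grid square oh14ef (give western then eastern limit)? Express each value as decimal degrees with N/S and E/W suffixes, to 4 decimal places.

Field O=14, H=7: +14·20° lon, +7·10° lat → SW at lon 100°, lat -20°.
Square 1, 4: +1·2° lon, +4·1° lat → SW at lon 102°, lat -16°.
Subsquare e=4, f=5: +4·0.0833333° lon, +5·0.0416667° lat → SW at lon 102.333°, lat -15.7917°.
Cell spans 0.0833333° lon × 0.0416667° lat.
west 102.3333° E, east 102.4167° E.

102.3333° E, 102.4167° E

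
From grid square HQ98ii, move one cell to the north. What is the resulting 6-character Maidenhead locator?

HQ98ij

Latitude subsquare i = 8; +1 → 9 = j.
The longitude characters are unchanged.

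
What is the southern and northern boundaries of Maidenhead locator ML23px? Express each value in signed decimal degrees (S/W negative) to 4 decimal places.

23.9583, 24.0000

Field M=12, L=11: +12·20° lon, +11·10° lat → SW at lon 60°, lat 20°.
Square 2, 3: +2·2° lon, +3·1° lat → SW at lon 64°, lat 23°.
Subsquare p=15, x=23: +15·0.0833333° lon, +23·0.0416667° lat → SW at lon 65.25°, lat 23.9583°.
Cell spans 0.0833333° lon × 0.0416667° lat.
south 23.9583, north 24.0000.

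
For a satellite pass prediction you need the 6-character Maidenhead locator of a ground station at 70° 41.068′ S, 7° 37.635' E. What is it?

JB39th

Add 180° to longitude and 90° to latitude: 187.6273, 19.3155.
Field (20°×10°, letters A–R): lon ⌊187.6273/20⌋ = 9 → J; lat ⌊19.3155/10⌋ = 1 → B.
Square (2°×1°, digits 0–9): lon ⌊7.6273/2⌋ = 3; lat ⌊9.3155/1⌋ = 9.
Subsquare (5′×2.5′, letters a–x): lon ⌊1.6273/0.0833333⌋ = 19 → t; lat ⌊0.3155/0.0416667⌋ = 7 → h.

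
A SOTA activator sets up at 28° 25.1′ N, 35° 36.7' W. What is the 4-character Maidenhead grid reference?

Add 180° to longitude and 90° to latitude: 144.39, 118.42.
Field: 144.39/20 → 7 → H, 118.42/10 → 11 → L; chars HL.
Square: 4.39/2 → 2, 8.42/1 → 8; chars 28.

HL28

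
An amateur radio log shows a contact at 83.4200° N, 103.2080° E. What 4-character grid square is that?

OR13

Shift to the Maidenhead origin (180°W, 90°S): lon 283.21, lat 173.42.
Field: 283.21/20 → 14 → O, 173.42/10 → 17 → R; chars OR.
Square: 3.21/2 → 1, 3.42/1 → 3; chars 13.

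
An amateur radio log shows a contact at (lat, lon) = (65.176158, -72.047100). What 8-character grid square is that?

FP35xe42

Add 180° to longitude and 90° to latitude: 107.95290, 155.17616.
Field (20°×10°, letters A–R): lon ⌊107.95290/20⌋ = 5 → F; lat ⌊155.17616/10⌋ = 15 → P.
Square (2°×1°, digits 0–9): lon ⌊7.95290/2⌋ = 3; lat ⌊5.17616/1⌋ = 5.
Subsquare (5′×2.5′, letters a–x): lon ⌊1.95290/0.0833333⌋ = 23 → x; lat ⌊0.17616/0.0416667⌋ = 4 → e.
Extended square (30″×15″, digits 0–9): lon ⌊0.03623/0.00833333⌋ = 4; lat ⌊0.00949/0.00416667⌋ = 2.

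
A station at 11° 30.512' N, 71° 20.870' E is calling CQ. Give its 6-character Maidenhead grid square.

MK51qm

Add 180° to longitude and 90° to latitude: 251.3478, 101.5085.
Field (20°×10°, letters A–R): lon ⌊251.3478/20⌋ = 12 → M; lat ⌊101.5085/10⌋ = 10 → K.
Square (2°×1°, digits 0–9): lon ⌊11.3478/2⌋ = 5; lat ⌊1.5085/1⌋ = 1.
Subsquare (5′×2.5′, letters a–x): lon ⌊1.3478/0.0833333⌋ = 16 → q; lat ⌊0.5085/0.0416667⌋ = 12 → m.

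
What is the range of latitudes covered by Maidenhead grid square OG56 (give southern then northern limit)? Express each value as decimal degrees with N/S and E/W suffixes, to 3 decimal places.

24.000° S, 23.000° S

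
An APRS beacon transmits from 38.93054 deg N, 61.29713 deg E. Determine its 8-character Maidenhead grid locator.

MM08pw53

Shift to the Maidenhead origin (180°W, 90°S): lon 241.29713, lat 128.93054.
Field: 241.29713/20 → 12 → M, 128.93054/10 → 12 → M; chars MM.
Square: 1.29713/2 → 0, 8.93054/1 → 8; chars 08.
Subsquare: 1.29713/0.0833333 → 15 → p, 0.93054/0.0416667 → 22 → w; chars pw.
Extended square: 0.04713/0.00833333 → 5, 0.01387/0.00416667 → 3; chars 53.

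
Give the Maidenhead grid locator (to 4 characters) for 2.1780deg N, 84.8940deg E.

Offset from 180°W / 90°S: lon 264.89°, lat 92.18°.
Field: 264.89/20 → 13 → N, 92.18/10 → 9 → J; chars NJ.
Square: 4.89/2 → 2, 2.18/1 → 2; chars 22.

NJ22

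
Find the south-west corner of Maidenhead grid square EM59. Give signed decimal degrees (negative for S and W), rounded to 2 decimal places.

Field E=4, M=12: +4·20° lon, +12·10° lat → SW at lon -100°, lat 30°.
Square 5, 9: +5·2° lon, +9·1° lat → SW at lon -90°, lat 39°.
latitude 39.00, longitude -90.00.

39.00, -90.00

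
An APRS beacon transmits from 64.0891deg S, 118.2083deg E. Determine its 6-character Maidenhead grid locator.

OC95cv

Offset from 180°W / 90°S: lon 298.2083°, lat 25.9109°.
Field: 298.2083/20 → 14 → O, 25.9109/10 → 2 → C; chars OC.
Square: 18.2083/2 → 9, 5.9109/1 → 5; chars 95.
Subsquare: 0.2083/0.0833333 → 2 → c, 0.9109/0.0416667 → 21 → v; chars cv.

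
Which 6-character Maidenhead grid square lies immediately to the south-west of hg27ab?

HG17xa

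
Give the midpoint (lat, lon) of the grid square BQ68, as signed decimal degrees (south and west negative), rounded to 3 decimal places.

78.500, -147.000

Field B=1, Q=16: +1·20° lon, +16·10° lat → SW at lon -160°, lat 70°.
Square 6, 8: +6·2° lon, +8·1° lat → SW at lon -148°, lat 78°.
Cell spans 2° lon × 1° lat. Centre is SW corner plus half of each.
latitude 78.500, longitude -147.000.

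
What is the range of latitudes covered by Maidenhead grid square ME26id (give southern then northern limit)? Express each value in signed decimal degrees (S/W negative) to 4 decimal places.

-43.8750, -43.8333

Field M=12, E=4: +12·20° lon, +4·10° lat → SW at lon 60°, lat -50°.
Square 2, 6: +2·2° lon, +6·1° lat → SW at lon 64°, lat -44°.
Subsquare i=8, d=3: +8·0.0833333° lon, +3·0.0416667° lat → SW at lon 64.6667°, lat -43.875°.
Cell spans 0.0833333° lon × 0.0416667° lat.
south -43.8750, north -43.8333.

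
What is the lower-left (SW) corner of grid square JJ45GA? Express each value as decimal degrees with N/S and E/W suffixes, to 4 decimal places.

5.0000° N, 8.5000° E

Field J=9, J=9: +9·20° lon, +9·10° lat → SW at lon 0°, lat 0°.
Square 4, 5: +4·2° lon, +5·1° lat → SW at lon 8°, lat 5°.
Subsquare g=6, a=0: +6·0.0833333° lon, +0·0.0416667° lat → SW at lon 8.5°, lat 5°.
latitude 5.0000° N, longitude 8.5000° E.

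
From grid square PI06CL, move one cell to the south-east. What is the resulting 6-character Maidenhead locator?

Longitude subsquare c = 2; +1 → 3 = d.
Latitude subsquare l = 11; −1 → 10 = k.

PI06dk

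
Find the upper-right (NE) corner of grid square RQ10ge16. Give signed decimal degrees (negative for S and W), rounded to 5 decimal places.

Field R=17, Q=16: +17·20° lon, +16·10° lat → SW at lon 160°, lat 70°.
Square 1, 0: +1·2° lon, +0·1° lat → SW at lon 162°, lat 70°.
Subsquare g=6, e=4: +6·0.0833333° lon, +4·0.0416667° lat → SW at lon 162.5°, lat 70.1667°.
Extended square 1, 6: +1·0.00833333° lon, +6·0.00416667° lat → SW at lon 162.508°, lat 70.1917°.
Cell spans 0.00833333° lon × 0.00416667° lat. NE corner is SW corner plus one full cell.
latitude 70.19583, longitude 162.51667.

70.19583, 162.51667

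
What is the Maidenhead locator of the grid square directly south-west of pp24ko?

PP24jn

Longitude subsquare k = 10; −1 → 9 = j.
Latitude subsquare o = 14; −1 → 13 = n.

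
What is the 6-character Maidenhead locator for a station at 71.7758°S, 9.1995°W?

IB58jf

Add 180° to longitude and 90° to latitude: 170.8005, 18.2242.
Field (20°×10°, letters A–R): lon ⌊170.8005/20⌋ = 8 → I; lat ⌊18.2242/10⌋ = 1 → B.
Square (2°×1°, digits 0–9): lon ⌊10.8005/2⌋ = 5; lat ⌊8.2242/1⌋ = 8.
Subsquare (5′×2.5′, letters a–x): lon ⌊0.8005/0.0833333⌋ = 9 → j; lat ⌊0.2242/0.0416667⌋ = 5 → f.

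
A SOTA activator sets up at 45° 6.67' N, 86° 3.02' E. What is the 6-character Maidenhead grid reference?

Shift to the Maidenhead origin (180°W, 90°S): lon 266.0503, lat 135.1112.
Field: 266.0503/20 → 13 → N, 135.1112/10 → 13 → N; chars NN.
Square: 6.0503/2 → 3, 5.1112/1 → 5; chars 35.
Subsquare: 0.0503/0.0833333 → 0 → a, 0.1112/0.0416667 → 2 → c; chars ac.

NN35ac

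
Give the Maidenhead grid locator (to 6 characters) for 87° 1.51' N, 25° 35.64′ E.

KR27ta

Shift to the Maidenhead origin (180°W, 90°S): lon 205.5940, lat 177.0252.
Field: lon ⌊205.5940/20⌋ = 10 → K; lat ⌊177.0252/10⌋ = 17 → R.
Square: lon ⌊5.5940/2⌋ = 2; lat ⌊7.0252/1⌋ = 7.
Subsquare: lon ⌊1.5940/0.0833333⌋ = 19 → t; lat ⌊0.0252/0.0416667⌋ = 0 → a.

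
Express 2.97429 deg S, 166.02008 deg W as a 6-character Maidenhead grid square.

AI67xa

Offset from 180°W / 90°S: lon 13.9799°, lat 87.0257°.
Field: lon ⌊13.9799/20⌋ = 0 → A; lat ⌊87.0257/10⌋ = 8 → I.
Square: lon ⌊13.9799/2⌋ = 6; lat ⌊7.0257/1⌋ = 7.
Subsquare: lon ⌊1.9799/0.0833333⌋ = 23 → x; lat ⌊0.0257/0.0416667⌋ = 0 → a.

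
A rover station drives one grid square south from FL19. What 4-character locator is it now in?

Latitude square 9; −1 → 8.
The longitude characters are unchanged.

FL18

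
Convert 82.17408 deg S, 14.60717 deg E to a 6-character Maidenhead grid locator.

JA77ht

Shift to the Maidenhead origin (180°W, 90°S): lon 194.6072, lat 7.8259.
Field (20°×10°, letters A–R): 194.6072/20 → 9 → J, 7.8259/10 → 0 → A; chars JA.
Square (2°×1°, digits 0–9): 14.6072/2 → 7, 7.8259/1 → 7; chars 77.
Subsquare (5′×2.5′, letters a–x): 0.6072/0.0833333 → 7 → h, 0.8259/0.0416667 → 19 → t; chars ht.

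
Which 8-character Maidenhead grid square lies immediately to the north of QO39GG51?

QO39gg52

Latitude extended square 1; +1 → 2.
The longitude characters are unchanged.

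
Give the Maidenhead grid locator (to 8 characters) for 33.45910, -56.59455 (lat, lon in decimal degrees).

Offset from 180°W / 90°S: lon 123.40545°, lat 123.45910°.
Field: lon ⌊123.40545/20⌋ = 6 → G; lat ⌊123.45910/10⌋ = 12 → M.
Square: lon ⌊3.40545/2⌋ = 1; lat ⌊3.45910/1⌋ = 3.
Subsquare: lon ⌊1.40545/0.0833333⌋ = 16 → q; lat ⌊0.45910/0.0416667⌋ = 11 → l.
Extended square: lon ⌊0.07212/0.00833333⌋ = 8; lat ⌊0.00077/0.00416667⌋ = 0.

GM13ql80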